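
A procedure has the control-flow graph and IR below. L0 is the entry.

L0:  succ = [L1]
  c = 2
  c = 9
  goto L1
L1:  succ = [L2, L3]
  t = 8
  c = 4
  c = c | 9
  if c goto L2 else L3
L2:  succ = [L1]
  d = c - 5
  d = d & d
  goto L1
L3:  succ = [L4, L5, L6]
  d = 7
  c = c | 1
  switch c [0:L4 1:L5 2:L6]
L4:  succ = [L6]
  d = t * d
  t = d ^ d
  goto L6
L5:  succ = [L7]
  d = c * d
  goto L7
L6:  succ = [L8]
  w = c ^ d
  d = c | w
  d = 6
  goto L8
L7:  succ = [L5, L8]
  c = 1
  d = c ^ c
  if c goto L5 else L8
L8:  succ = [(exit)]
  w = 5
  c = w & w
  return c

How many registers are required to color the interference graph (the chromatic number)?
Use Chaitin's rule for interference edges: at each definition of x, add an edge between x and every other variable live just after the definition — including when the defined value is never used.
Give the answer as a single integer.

Answer: 3

Derivation:
def/use:
  L0: {c} / ∅
  L1: {c,t} / ∅
  L2: {d} / {c}
  L3: {c,d} / {c}
  L4: {d,t} / {d,t}
  L5: {d} / {c,d}
  L6: {d,w} / {c,d}
  L7: {c,d} / ∅
  L8: {c,w} / ∅

Live sets:
  L0 li=∅ lo=∅
  L1 li=∅ lo={c,t}
  L2 li={c} lo=∅
  L3 li={c,t} lo={c,d,t}
  L4 li={c,d,t} lo={c,d}
  L5 li={c,d} lo=∅
  L6 li={c,d} lo=∅
  L7 li=∅ lo={c,d}
  L8 li=∅ lo=∅

Interfere edges:
  c — {d,t,w}
  d — {c,t}
  t — {c,d}
  w — {c}

Colouring:
  lower bound: {c,d,t} mutually conflict ⇒ χ ≥ 3
  assign c→r0 d→r1 t→r2 w→r1 — no edge inside a register ⇒ χ ≤ 3
  χ = 3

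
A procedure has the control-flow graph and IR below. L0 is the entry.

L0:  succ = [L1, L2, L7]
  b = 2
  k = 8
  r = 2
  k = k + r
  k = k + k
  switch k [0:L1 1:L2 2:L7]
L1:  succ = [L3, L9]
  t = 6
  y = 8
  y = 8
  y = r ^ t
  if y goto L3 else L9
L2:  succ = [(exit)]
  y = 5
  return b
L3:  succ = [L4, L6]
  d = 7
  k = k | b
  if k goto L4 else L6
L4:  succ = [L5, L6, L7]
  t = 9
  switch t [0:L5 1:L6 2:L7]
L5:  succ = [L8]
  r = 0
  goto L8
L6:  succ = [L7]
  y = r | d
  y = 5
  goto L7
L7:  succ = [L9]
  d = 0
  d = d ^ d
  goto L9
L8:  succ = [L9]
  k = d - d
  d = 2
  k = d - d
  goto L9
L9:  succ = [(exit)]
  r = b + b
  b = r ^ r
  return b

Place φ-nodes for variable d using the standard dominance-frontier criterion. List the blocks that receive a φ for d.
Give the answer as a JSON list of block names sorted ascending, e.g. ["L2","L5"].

Answer: ["L7", "L9"]

Working:
idom tree: L1←L0 L2←L0 L3←L1 L4←L3 L5←L4 L6←L3 L7←L0 L8←L5 L9←L0
Dom at joins:
  L6: preds {L3,L4}: {L0,L1,L3} ∩ {L0,L1,L3,L4} = {L0,L1,L3}; idom=L3
  L7: preds {L0,L4,L6}: {L0} ∩ {L0,L1,L3,L4} ∩ {L0,L1,L3,L6} = {L0}; idom=L0
  L9: preds {L1,L7,L8}: {L0,L1} ∩ {L0,L7} ∩ {L0,L1,L3,L4,L5,L8} = {L0}; idom=L0

DF derivation:
  L6←L3: walk · to L3
  L6←L4: walk L4 to L3
  L7←L0: walk · to L0
  L7←L4: walk L4→L3→L1 to L0
  L7←L6: walk L6→L3→L1 to L0
  L9←L1: walk L1 to L0
  L9←L7: walk L7 to L0
  L9←L8: walk L8→L5→L4→L3→L1 to L0
  DF(L0)=∅
  DF(L1)={L7,L9}
  DF(L2)=∅
  DF(L3)={L7,L9}
  DF(L4)={L6,L7,L9}
  DF(L5)={L9}
  DF(L6)={L7}
  DF(L7)={L9}
  DF(L8)={L9}
  DF(L9)=∅

φ for d: defs {L3,L7,L8}
  DF⁺ = {L7,L9}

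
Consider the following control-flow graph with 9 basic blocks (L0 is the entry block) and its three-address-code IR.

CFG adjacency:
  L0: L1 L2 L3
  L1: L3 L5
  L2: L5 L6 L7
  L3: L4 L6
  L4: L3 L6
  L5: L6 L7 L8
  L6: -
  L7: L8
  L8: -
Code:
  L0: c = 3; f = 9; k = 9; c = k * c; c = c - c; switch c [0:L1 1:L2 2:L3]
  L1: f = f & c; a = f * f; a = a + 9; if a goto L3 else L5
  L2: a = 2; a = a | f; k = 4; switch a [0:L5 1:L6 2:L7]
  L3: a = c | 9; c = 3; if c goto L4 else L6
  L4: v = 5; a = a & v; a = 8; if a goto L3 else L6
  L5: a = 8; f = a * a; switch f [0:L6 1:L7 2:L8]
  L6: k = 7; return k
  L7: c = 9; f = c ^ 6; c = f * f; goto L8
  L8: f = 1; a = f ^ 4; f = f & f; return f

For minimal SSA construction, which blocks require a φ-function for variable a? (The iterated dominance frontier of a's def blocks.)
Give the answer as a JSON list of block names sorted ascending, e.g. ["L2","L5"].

idom tree: L1←L0 L2←L0 L3←L0 L4←L3 L5←L0 L6←L0 L7←L0 L8←L0
Dom at joins:
  L3: preds {L0,L1,L4}: {L0} ∩ {L0,L1} ∩ {L0,L3,L4} = {L0}; idom=L0
  L5: preds {L1,L2}: {L0,L1} ∩ {L0,L2} = {L0}; idom=L0
  L6: preds {L2,L3,L4,L5}: {L0,L2} ∩ {L0,L3} ∩ {L0,L3,L4} ∩ {L0,L5} = {L0}; idom=L0
  L7: preds {L2,L5}: {L0,L2} ∩ {L0,L5} = {L0}; idom=L0
  L8: preds {L5,L7}: {L0,L5} ∩ {L0,L7} = {L0}; idom=L0

DF derivation:
  join L3 pred L0: · stop@L0
  join L3 pred L1: L1 stop@L0
  join L3 pred L4: L4→L3 stop@L0
  join L5 pred L1: L1 stop@L0
  join L5 pred L2: L2 stop@L0
  join L6 pred L2: L2 stop@L0
  join L6 pred L3: L3 stop@L0
  join L6 pred L4: L4→L3 stop@L0
  join L6 pred L5: L5 stop@L0
  join L7 pred L2: L2 stop@L0
  join L7 pred L5: L5 stop@L0
  join L8 pred L5: L5 stop@L0
  join L8 pred L7: L7 stop@L0
  L0: DF=∅
  L1: DF={L3,L5}
  L2: DF={L5,L6,L7}
  L3: DF={L3,L6}
  L4: DF={L3,L6}
  L5: DF={L6,L7,L8}
  L6: DF=∅
  L7: DF={L8}
  L8: DF=∅

φ for a: defs {L1,L2,L3,L4,L5,L8}
  DF⁺ = {L3,L5,L6,L7,L8}

Answer: ["L3", "L5", "L6", "L7", "L8"]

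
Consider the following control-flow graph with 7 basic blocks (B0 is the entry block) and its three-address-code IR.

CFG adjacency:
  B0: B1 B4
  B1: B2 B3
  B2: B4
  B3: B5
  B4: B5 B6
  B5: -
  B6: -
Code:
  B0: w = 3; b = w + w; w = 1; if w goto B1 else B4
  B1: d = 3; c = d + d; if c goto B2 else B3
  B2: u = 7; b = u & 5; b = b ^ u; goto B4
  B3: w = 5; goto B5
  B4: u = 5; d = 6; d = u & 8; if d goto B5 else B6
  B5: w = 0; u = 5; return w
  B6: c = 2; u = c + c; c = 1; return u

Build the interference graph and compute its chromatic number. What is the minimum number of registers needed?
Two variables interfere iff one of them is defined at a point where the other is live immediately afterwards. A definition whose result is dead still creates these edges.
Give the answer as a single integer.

Answer: 2

Derivation:
def/use:
  B0: def={b,w} ue=∅
  B1: def={c,d} ue=∅
  B2: def={b,u} ue=∅
  B3: def={w} ue=∅
  B4: def={d,u} ue=∅
  B5: def={u,w} ue=∅
  B6: def={c,u} ue=∅

Liveness:
  B0: in=∅ out=∅
  B1: in=∅ out=∅
  B2: in=∅ out=∅
  B3: in=∅ out=∅
  B4: in=∅ out=∅
  B5: in=∅ out=∅
  B6: in=∅ out=∅

Conflict graph:
  b↔{u}
  c↔{u}
  d↔{u}
  u↔{b,c,d,w}
  w↔{u}

Registers:
  {b,u} pairwise interfere (2-clique) ⇒ χ ≥ 2
  assign b→c1 c→c1 d→c1 u→c0 w→c1 — no edge inside a register ⇒ χ ≤ 2
  χ = 2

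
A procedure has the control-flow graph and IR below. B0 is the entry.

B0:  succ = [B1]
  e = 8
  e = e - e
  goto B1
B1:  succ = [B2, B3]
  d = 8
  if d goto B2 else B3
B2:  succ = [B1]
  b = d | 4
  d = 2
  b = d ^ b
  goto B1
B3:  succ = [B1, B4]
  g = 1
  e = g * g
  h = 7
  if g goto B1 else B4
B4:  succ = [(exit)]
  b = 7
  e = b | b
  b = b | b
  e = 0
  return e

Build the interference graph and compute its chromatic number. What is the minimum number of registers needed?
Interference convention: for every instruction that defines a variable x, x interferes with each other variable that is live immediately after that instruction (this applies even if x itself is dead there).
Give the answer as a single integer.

Answer: 2

Derivation:
def/use:
  B0 def {e} use ∅
  B1 def {d} use ∅
  B2 def {b,d} use {d}
  B3 def {e,g,h} use ∅
  B4 def {b,e} use ∅

Backward fixpoint:
  live B0: ∅→∅
  live B1: ∅→{d}
  live B2: {d}→∅
  live B3: ∅→∅
  live B4: ∅→∅

Interfere edges:
  b — {d,e}
  d — {b}
  e — {b,g}
  g — {e,h}
  h — {g}

Registers:
  lower bound: {b,d} mutually conflict ⇒ χ ≥ 2
  2-colouring: r0={b,g}  r1={d,e,h}
  χ = 2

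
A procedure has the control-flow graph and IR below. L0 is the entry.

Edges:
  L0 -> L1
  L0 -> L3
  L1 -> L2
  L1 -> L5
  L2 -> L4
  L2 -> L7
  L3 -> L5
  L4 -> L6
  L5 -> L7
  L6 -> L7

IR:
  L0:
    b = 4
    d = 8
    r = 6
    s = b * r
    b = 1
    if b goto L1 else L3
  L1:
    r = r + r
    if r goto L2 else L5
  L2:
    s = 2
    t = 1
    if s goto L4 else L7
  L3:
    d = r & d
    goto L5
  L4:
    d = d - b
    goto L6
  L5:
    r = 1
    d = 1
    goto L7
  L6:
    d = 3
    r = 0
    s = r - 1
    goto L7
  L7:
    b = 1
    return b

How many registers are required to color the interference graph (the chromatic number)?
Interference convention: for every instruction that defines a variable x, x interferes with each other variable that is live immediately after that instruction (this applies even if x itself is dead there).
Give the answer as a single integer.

def/use:
  L0: {b,d,r,s} / ∅
  L1: {r} / {r}
  L2: {s,t} / ∅
  L3: {d} / {d,r}
  L4: {d} / {b,d}
  L5: {d,r} / ∅
  L6: {d,r,s} / ∅
  L7: {b} / ∅

Live sets:
  L0: in=∅ out={b,d,r}
  L1: in={b,d,r} out={b,d}
  L2: in={b,d} out={b,d}
  L3: in={d,r} out=∅
  L4: in={b,d} out=∅
  L5: in=∅ out=∅
  L6: in=∅ out=∅
  L7: in=∅ out=∅

Interference:
  b — {d,r,s,t}
  d — {b,r,s,t}
  r — {b,d,s}
  s — {b,d,r,t}
  t — {b,d,s}

Registers:
  clique {b,d,r,s} ⇒ need ≥ 4
  assign b→r0 d→r1 r→r3 s→r2 t→r3 — no edge inside a register ⇒ χ ≤ 4
  χ = 4

Answer: 4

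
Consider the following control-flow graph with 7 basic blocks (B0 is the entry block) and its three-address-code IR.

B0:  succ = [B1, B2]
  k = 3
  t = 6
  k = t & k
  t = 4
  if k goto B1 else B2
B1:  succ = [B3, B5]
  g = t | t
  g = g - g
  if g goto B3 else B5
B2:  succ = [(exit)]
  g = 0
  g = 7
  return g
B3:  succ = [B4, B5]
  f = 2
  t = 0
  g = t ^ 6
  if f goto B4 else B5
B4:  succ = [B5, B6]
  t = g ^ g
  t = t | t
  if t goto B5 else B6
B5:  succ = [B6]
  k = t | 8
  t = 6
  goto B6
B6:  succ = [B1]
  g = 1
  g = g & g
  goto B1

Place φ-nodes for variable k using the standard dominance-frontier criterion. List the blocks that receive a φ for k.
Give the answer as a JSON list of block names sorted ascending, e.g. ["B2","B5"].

Answer: ["B1", "B6"]

Analysis:
idom tree: B1←B0 B2←B0 B3←B1 B4←B3 B5←B1 B6←B1
Dom∩ at merges:
  B1: preds {B0,B6}: {B0} ∩ {B0,B1,B6} = {B0}; idom=B0
  B5: preds {B1,B3,B4}: {B0,B1} ∩ {B0,B1,B3} ∩ {B0,B1,B3,B4} = {B0,B1}; idom=B1
  B6: preds {B4,B5}: {B0,B1,B3,B4} ∩ {B0,B1,B5} = {B0,B1}; idom=B1

Frontier:
  B1←B0: walk · to B0
  B1←B6: walk B6→B1 to B0
  B5←B1: walk · to B1
  B5←B3: walk B3 to B1
  B5←B4: walk B4→B3 to B1
  B6←B4: walk B4→B3 to B1
  B6←B5: walk B5 to B1
  B0: DF=∅
  B1: DF={B1}
  B2: DF=∅
  B3: DF={B5,B6}
  B4: DF={B5,B6}
  B5: DF={B6}
  B6: DF={B1}

φ for k: defs {B0,B5}
  DF⁺ = {B1,B6}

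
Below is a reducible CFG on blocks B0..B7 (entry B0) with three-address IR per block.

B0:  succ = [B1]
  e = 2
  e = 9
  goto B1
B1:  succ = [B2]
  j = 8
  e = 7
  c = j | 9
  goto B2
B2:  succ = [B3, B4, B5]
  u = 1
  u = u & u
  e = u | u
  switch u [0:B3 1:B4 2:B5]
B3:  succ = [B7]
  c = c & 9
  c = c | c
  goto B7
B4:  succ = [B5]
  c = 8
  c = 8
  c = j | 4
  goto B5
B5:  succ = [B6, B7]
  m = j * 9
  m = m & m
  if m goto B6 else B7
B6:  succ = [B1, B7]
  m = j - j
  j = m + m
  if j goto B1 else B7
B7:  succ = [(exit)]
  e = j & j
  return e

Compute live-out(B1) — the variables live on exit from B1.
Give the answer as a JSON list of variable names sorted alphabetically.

def/use:
  B0 def {e} use ∅
  B1 def {c,e,j} use ∅
  B2 def {e,u} use ∅
  B3 def {c} use {c}
  B4 def {c} use {j}
  B5 def {m} use {j}
  B6 def {j,m} use {j}
  B7 def {e} use {j}

Backward fixpoint:
  live B0: ∅→∅
  live B1: ∅→{c,j}
  live B2: {c,j}→{c,j}
  live B3: {c,j}→{j}
  live B4: {j}→{j}
  live B5: {j}→{j}
  live B6: {j}→{j}
  live B7: {j}→∅

live-out(B1) = ["c", "j"]

Answer: ["c", "j"]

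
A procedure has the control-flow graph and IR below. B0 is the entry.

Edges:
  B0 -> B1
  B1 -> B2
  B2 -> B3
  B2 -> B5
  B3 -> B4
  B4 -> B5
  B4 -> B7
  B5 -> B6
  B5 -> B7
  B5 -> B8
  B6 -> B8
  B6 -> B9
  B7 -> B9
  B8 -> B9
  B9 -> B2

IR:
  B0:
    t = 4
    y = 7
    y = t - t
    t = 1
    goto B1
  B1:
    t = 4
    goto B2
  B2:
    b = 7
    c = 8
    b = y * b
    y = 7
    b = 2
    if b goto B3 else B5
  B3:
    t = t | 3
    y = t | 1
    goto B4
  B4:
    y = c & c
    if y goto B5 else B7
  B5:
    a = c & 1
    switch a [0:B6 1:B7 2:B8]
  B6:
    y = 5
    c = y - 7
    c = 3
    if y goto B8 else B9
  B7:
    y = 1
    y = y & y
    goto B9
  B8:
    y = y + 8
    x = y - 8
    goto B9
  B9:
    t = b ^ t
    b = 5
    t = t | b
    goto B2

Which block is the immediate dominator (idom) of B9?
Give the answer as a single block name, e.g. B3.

Answer: B2

Analysis:
idom tree: B1←B0 B2←B1 B3←B2 B4←B3 B5←B2 B6←B5 B7←B2 B8←B5 B9←B2
Dom at joins:
  B2: preds {B1,B9}: {B0,B1} ∩ {B0,B1,B2,B9} = {B0,B1}; idom=B1
  B5: preds {B2,B4}: {B0,B1,B2} ∩ {B0,B1,B2,B3,B4} = {B0,B1,B2}; idom=B2
  B7: preds {B4,B5}: {B0,B1,B2,B3,B4} ∩ {B0,B1,B2,B5} = {B0,B1,B2}; idom=B2
  B8: preds {B5,B6}: {B0,B1,B2,B5} ∩ {B0,B1,B2,B5,B6} = {B0,B1,B2,B5}; idom=B5
  B9: preds {B6,B7,B8}: {B0,B1,B2,B5,B6} ∩ {B0,B1,B2,B7} ∩ {B0,B1,B2,B5,B8} = {B0,B1,B2}; idom=B2

idom(B9) = B2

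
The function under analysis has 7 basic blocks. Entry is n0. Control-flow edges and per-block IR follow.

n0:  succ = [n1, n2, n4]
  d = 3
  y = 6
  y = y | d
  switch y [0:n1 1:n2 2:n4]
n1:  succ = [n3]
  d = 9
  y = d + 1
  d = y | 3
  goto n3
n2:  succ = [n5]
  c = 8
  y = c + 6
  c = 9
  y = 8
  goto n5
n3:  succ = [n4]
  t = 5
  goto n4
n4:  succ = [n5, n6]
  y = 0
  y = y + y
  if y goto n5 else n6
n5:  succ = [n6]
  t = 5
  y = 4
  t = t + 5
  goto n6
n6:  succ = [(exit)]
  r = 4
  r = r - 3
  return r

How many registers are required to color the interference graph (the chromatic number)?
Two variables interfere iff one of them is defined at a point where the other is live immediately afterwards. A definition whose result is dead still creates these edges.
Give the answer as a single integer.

Per-block:
  n0: {d,y} / ∅
  n1: {d,y} / ∅
  n2: {c,y} / ∅
  n3: {t} / ∅
  n4: {y} / ∅
  n5: {t,y} / ∅
  n6: {r} / ∅

Live sets:
  n0 li=∅ lo=∅
  n1 li=∅ lo=∅
  n2 li=∅ lo=∅
  n3 li=∅ lo=∅
  n4 li=∅ lo=∅
  n5 li=∅ lo=∅
  n6 li=∅ lo=∅

Conflict graph:
  c — ∅
  d — {y}
  r — ∅
  t — {y}
  y — {d,t}

Colouring:
  lower bound: {d,y} mutually conflict ⇒ χ ≥ 2
  assign c→R0 d→R1 r→R0 t→R1 y→R0 — no edge inside a register ⇒ χ ≤ 2
  χ = 2

Answer: 2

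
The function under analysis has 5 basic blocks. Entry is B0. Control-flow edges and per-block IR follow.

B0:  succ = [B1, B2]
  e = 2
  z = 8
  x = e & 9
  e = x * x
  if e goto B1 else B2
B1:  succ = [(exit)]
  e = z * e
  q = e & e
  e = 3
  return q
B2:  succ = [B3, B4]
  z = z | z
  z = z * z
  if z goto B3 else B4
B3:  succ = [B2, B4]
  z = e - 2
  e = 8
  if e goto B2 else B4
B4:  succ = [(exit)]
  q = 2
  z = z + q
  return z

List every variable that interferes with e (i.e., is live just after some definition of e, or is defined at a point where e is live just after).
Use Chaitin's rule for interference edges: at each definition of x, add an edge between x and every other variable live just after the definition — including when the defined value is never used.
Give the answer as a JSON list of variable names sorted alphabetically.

Per-block:
  B0 def {e,x,z} use ∅
  B1 def {e,q} use {e,z}
  B2 def {z} use {z}
  B3 def {e,z} use {e}
  B4 def {q,z} use {z}

Live sets:
  B0 li=∅ lo={e,z}
  B1 li={e,z} lo=∅
  B2 li={e,z} lo={e,z}
  B3 li={e} lo={e,z}
  B4 li={z} lo=∅

Interference:
  e — {q,z}
  q — {e,z}
  x — {z}
  z — {e,q,x}

N(e) = ["q", "z"]

Answer: ["q", "z"]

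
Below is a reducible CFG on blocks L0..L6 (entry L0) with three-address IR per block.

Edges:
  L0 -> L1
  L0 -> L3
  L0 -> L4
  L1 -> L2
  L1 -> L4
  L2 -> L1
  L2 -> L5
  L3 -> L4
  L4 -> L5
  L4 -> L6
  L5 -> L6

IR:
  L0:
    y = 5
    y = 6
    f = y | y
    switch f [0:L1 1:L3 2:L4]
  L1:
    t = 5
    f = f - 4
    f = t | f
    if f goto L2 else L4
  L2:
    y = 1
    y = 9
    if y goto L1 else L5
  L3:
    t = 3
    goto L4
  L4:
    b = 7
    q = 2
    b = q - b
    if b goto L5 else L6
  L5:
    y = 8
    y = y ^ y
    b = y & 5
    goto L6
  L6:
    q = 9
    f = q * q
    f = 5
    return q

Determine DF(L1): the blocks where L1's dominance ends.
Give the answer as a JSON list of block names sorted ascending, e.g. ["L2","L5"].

Answer: ["L1", "L4", "L5"]

Derivation:
idom tree: L1←L0 L2←L1 L3←L0 L4←L0 L5←L0 L6←L0
Join-block Dom:
  L1: preds {L0,L2}: {L0} ∩ {L0,L1,L2} = {L0}; idom=L0
  L4: preds {L0,L1,L3}: {L0} ∩ {L0,L1} ∩ {L0,L3} = {L0}; idom=L0
  L5: preds {L2,L4}: {L0,L1,L2} ∩ {L0,L4} = {L0}; idom=L0
  L6: preds {L4,L5}: {L0,L4} ∩ {L0,L5} = {L0}; idom=L0

Frontier:
  join L1 pred L0: · stop@L0
  join L1 pred L2: L2→L1 stop@L0
  join L4 pred L0: · stop@L0
  join L4 pred L1: L1 stop@L0
  join L4 pred L3: L3 stop@L0
  join L5 pred L2: L2→L1 stop@L0
  join L5 pred L4: L4 stop@L0
  join L6 pred L4: L4 stop@L0
  join L6 pred L5: L5 stop@L0
  L0 → ∅
  L1 → {L1,L4,L5}
  L2 → {L1,L5}
  L3 → {L4}
  L4 → {L5,L6}
  L5 → {L6}
  L6 → ∅

DF(L1) = ["L1", "L4", "L5"]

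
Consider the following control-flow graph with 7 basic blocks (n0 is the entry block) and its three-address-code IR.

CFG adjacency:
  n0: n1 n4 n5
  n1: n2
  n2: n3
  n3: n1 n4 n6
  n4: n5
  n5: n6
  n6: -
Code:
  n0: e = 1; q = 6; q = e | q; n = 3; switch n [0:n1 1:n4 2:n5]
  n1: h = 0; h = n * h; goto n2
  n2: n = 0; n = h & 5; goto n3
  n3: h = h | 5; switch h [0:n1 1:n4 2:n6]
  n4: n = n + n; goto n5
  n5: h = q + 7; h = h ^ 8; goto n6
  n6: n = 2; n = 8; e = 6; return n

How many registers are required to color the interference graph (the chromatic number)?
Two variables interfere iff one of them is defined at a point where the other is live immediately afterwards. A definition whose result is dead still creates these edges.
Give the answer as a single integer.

Block summaries:
  n0: {e,n,q} / ∅
  n1: {h} / {n}
  n2: {n} / {h}
  n3: {h} / {h}
  n4: {n} / {n}
  n5: {h} / {q}
  n6: {e,n} / ∅

Liveness:
  live n0: ∅→{n,q}
  live n1: {n,q}→{h,q}
  live n2: {h,q}→{h,n,q}
  live n3: {h,n,q}→{n,q}
  live n4: {n,q}→{q}
  live n5: {q}→∅
  live n6: ∅→∅

Conflict graph:
  e — {n,q}
  h — {n,q}
  n — {e,h,q}
  q — {e,h,n}

Registers:
  lower bound: {e,n,q} mutually conflict ⇒ χ ≥ 3
  3-colouring: r0={n}  r1={q}  r2={e,h}
  χ = 3

Answer: 3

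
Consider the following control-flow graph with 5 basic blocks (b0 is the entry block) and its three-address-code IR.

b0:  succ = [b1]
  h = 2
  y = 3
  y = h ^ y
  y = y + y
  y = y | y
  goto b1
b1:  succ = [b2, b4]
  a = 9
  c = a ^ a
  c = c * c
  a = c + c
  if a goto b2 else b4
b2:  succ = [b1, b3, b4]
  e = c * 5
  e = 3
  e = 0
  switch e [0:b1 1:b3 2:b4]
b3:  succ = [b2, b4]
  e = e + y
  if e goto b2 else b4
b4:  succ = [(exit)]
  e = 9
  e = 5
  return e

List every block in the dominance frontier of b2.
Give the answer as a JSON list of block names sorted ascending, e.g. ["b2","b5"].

idom tree: b1←b0 b2←b1 b3←b2 b4←b1
Join-block Dom:
  b1: preds {b0,b2}: {b0} ∩ {b0,b1,b2} = {b0}; idom=b0
  b2: preds {b1,b3}: {b0,b1} ∩ {b0,b1,b2,b3} = {b0,b1}; idom=b1
  b4: preds {b1,b2,b3}: {b0,b1} ∩ {b0,b1,b2} ∩ {b0,b1,b2,b3} = {b0,b1}; idom=b1

DF derivation:
  join b1 pred b0: · stop@b0
  join b1 pred b2: b2→b1 stop@b0
  join b2 pred b1: · stop@b1
  join b2 pred b3: b3→b2 stop@b1
  join b4 pred b1: · stop@b1
  join b4 pred b2: b2 stop@b1
  join b4 pred b3: b3→b2 stop@b1
  b0 → ∅
  b1 → {b1}
  b2 → {b1,b2,b4}
  b3 → {b2,b4}
  b4 → ∅

DF(b2) = ["b1", "b2", "b4"]

Answer: ["b1", "b2", "b4"]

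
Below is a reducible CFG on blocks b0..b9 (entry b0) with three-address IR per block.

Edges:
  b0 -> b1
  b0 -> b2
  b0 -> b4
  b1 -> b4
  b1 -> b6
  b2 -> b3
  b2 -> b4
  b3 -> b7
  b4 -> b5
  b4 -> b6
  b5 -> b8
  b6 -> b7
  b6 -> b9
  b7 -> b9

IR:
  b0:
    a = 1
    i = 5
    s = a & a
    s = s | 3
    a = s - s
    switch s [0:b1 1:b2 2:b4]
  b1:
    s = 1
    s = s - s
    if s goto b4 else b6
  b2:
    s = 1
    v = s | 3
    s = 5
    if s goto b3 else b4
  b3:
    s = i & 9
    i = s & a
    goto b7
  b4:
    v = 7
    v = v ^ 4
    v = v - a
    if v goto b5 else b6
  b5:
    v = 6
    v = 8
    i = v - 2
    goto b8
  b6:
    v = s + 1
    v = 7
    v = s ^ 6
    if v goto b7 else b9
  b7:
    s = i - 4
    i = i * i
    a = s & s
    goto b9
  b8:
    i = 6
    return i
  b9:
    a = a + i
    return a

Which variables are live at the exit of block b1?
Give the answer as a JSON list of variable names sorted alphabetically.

def/use:
  b0: def={a,i,s} ue=∅
  b1: def={s} ue=∅
  b2: def={s,v} ue=∅
  b3: def={i,s} ue={a,i}
  b4: def={v} ue={a}
  b5: def={i,v} ue=∅
  b6: def={v} ue={s}
  b7: def={a,i,s} ue={i}
  b8: def={i} ue=∅
  b9: def={a} ue={a,i}

Liveness:
  b0 li=∅ lo={a,i,s}
  b1 li={a,i} lo={a,i,s}
  b2 li={a,i} lo={a,i,s}
  b3 li={a,i} lo={i}
  b4 li={a,i,s} lo={a,i,s}
  b5 li=∅ lo=∅
  b6 li={a,i,s} lo={a,i}
  b7 li={i} lo={a,i}
  b8 li=∅ lo=∅
  b9 li={a,i} lo=∅

live-out(b1) = ["a", "i", "s"]

Answer: ["a", "i", "s"]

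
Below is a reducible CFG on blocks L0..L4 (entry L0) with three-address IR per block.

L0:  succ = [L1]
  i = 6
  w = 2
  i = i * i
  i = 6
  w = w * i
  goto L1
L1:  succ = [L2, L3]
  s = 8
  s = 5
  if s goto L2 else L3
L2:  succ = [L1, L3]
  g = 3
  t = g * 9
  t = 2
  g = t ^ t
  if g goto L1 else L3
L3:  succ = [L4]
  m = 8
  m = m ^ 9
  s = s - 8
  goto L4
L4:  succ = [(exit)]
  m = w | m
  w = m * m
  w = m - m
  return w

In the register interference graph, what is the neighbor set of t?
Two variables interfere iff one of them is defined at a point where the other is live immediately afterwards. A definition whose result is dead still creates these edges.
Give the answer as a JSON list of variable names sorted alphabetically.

Per-block:
  L0: def={i,w} ue=∅
  L1: def={s} ue=∅
  L2: def={g,t} ue=∅
  L3: def={m,s} ue={s}
  L4: def={m,w} ue={m,w}

Liveness:
  L0 li=∅ lo={w}
  L1 li={w} lo={s,w}
  L2 li={s,w} lo={s,w}
  L3 li={s,w} lo={m,w}
  L4 li={m,w} lo=∅

Conflict graph:
  g↔{s,w}
  i↔{w}
  m↔{s,w}
  s↔{g,m,t,w}
  t↔{s,w}
  w↔{g,i,m,s,t}

N(t) = ["s", "w"]

Answer: ["s", "w"]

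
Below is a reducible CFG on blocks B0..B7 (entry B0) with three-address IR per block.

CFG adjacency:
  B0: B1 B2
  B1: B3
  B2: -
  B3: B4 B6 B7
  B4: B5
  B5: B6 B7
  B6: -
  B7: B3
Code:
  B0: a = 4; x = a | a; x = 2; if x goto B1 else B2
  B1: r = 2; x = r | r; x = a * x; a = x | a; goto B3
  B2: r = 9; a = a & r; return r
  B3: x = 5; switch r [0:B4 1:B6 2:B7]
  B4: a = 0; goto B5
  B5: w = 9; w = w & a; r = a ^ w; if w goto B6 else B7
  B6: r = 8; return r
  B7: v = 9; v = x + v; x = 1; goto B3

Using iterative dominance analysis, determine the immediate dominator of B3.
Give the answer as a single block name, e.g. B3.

Answer: B1

Analysis:
idom tree: B1←B0 B2←B0 B3←B1 B4←B3 B5←B4 B6←B3 B7←B3
Join-block Dom:
  B3: preds {B1,B7}: {B0,B1} ∩ {B0,B1,B3,B7} = {B0,B1}; idom=B1
  B6: preds {B3,B5}: {B0,B1,B3} ∩ {B0,B1,B3,B4,B5} = {B0,B1,B3}; idom=B3
  B7: preds {B3,B5}: {B0,B1,B3} ∩ {B0,B1,B3,B4,B5} = {B0,B1,B3}; idom=B3

idom(B3) = B1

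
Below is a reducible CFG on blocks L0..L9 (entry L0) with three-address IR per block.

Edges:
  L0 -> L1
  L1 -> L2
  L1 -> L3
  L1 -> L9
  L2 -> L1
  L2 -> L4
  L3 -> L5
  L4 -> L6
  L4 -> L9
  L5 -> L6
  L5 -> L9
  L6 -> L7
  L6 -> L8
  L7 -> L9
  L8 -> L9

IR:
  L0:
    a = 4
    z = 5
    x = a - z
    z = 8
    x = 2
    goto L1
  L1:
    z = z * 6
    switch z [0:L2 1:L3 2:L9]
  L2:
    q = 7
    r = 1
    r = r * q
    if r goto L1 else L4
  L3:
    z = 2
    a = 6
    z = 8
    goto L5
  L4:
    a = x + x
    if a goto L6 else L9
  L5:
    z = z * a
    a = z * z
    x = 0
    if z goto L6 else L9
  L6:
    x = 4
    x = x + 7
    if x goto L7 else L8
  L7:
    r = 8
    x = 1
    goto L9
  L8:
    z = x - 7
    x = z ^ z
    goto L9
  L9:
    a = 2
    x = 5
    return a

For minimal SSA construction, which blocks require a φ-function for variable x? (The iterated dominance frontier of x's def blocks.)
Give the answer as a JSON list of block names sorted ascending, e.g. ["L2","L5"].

idom tree: L1←L0 L2←L1 L3←L1 L4←L2 L5←L3 L6←L1 L7←L6 L8←L6 L9←L1
Dom∩ at merges:
  L1: preds {L0,L2}: {L0} ∩ {L0,L1,L2} = {L0}; idom=L0
  L6: preds {L4,L5}: {L0,L1,L2,L4} ∩ {L0,L1,L3,L5} = {L0,L1}; idom=L1
  L9: preds {L1,L4,L5,L7,L8}: {L0,L1} ∩ {L0,L1,L2,L4} ∩ {L0,L1,L3,L5} ∩ {L0,L1,L6,L7} ∩ {L0,L1,L6,L8} = {L0,L1}; idom=L1

DF walk-up:
  join L1 pred L0: · stop@L0
  join L1 pred L2: L2→L1 stop@L0
  join L6 pred L4: L4→L2 stop@L1
  join L6 pred L5: L5→L3 stop@L1
  join L9 pred L1: · stop@L1
  join L9 pred L4: L4→L2 stop@L1
  join L9 pred L5: L5→L3 stop@L1
  join L9 pred L7: L7→L6 stop@L1
  join L9 pred L8: L8→L6 stop@L1
  DF(L0)=∅
  DF(L1)={L1}
  DF(L2)={L1,L6,L9}
  DF(L3)={L6,L9}
  DF(L4)={L6,L9}
  DF(L5)={L6,L9}
  DF(L6)={L9}
  DF(L7)={L9}
  DF(L8)={L9}
  DF(L9)=∅

φ for x: defs {L0,L5,L6,L7,L8,L9}
  DF⁺ = {L6,L9}

Answer: ["L6", "L9"]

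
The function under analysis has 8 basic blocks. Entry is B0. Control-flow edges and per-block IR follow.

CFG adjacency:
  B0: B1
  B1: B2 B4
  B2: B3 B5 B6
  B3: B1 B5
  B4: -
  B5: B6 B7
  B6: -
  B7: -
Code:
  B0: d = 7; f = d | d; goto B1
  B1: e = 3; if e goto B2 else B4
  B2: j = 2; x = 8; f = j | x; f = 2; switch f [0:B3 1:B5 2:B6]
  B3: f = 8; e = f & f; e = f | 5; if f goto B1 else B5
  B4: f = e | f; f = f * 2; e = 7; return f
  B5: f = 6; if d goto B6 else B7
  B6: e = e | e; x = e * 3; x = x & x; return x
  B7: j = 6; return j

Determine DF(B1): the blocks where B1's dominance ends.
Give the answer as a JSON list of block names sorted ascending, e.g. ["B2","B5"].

idom tree: B1←B0 B2←B1 B3←B2 B4←B1 B5←B2 B6←B2 B7←B5
Dom∩ at merges:
  B1: preds {B0,B3}: {B0} ∩ {B0,B1,B2,B3} = {B0}; idom=B0
  B5: preds {B2,B3}: {B0,B1,B2} ∩ {B0,B1,B2,B3} = {B0,B1,B2}; idom=B2
  B6: preds {B2,B5}: {B0,B1,B2} ∩ {B0,B1,B2,B5} = {B0,B1,B2}; idom=B2

DF derivation:
  join B1 pred B0: · stop@B0
  join B1 pred B3: B3→B2→B1 stop@B0
  join B5 pred B2: · stop@B2
  join B5 pred B3: B3 stop@B2
  join B6 pred B2: · stop@B2
  join B6 pred B5: B5 stop@B2
  B0 → ∅
  B1 → {B1}
  B2 → {B1}
  B3 → {B1,B5}
  B4 → ∅
  B5 → {B6}
  B6 → ∅
  B7 → ∅

DF(B1) = ["B1"]

Answer: ["B1"]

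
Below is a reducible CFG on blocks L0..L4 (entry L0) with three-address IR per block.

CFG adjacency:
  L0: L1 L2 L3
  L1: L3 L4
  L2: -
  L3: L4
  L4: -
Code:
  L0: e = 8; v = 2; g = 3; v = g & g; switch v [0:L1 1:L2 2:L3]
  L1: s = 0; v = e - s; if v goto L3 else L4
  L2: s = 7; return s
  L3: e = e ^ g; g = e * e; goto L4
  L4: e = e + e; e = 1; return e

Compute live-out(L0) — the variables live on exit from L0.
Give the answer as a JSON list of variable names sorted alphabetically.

Answer: ["e", "g"]

Derivation:
Per-block:
  L0: def={e,g,v} ue=∅
  L1: def={s,v} ue={e}
  L2: def={s} ue=∅
  L3: def={e,g} ue={e,g}
  L4: def={e} ue={e}

Live sets:
  L0: in=∅ out={e,g}
  L1: in={e,g} out={e,g}
  L2: in=∅ out=∅
  L3: in={e,g} out={e}
  L4: in={e} out=∅

live-out(L0) = ["e", "g"]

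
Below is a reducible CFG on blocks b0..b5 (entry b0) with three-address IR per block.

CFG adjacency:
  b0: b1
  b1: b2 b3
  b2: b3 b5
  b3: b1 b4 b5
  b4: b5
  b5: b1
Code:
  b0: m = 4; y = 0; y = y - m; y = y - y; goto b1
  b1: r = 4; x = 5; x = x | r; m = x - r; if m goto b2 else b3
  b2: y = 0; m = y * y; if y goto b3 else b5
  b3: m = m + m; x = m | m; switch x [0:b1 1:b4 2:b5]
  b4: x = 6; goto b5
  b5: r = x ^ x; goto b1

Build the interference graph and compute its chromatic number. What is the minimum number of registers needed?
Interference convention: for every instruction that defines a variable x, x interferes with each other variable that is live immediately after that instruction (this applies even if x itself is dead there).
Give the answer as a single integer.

def/use:
  b0: def={m,y} ue=∅
  b1: def={m,r,x} ue=∅
  b2: def={m,y} ue=∅
  b3: def={m,x} ue={m}
  b4: def={x} ue=∅
  b5: def={r} ue={x}

Live sets:
  b0 li=∅ lo=∅
  b1 li=∅ lo={m,x}
  b2 li={x} lo={m,x}
  b3 li={m} lo={x}
  b4 li=∅ lo={x}
  b5 li={x} lo=∅

Conflict graph:
  m↔{x,y}
  r↔{x}
  x↔{m,r,y}
  y↔{m,x}

Colouring:
  {m,x,y} pairwise interfere (3-clique) ⇒ χ ≥ 3
  3-colouring: R0={x}  R1={m,r}  R2={y}
  χ = 3

Answer: 3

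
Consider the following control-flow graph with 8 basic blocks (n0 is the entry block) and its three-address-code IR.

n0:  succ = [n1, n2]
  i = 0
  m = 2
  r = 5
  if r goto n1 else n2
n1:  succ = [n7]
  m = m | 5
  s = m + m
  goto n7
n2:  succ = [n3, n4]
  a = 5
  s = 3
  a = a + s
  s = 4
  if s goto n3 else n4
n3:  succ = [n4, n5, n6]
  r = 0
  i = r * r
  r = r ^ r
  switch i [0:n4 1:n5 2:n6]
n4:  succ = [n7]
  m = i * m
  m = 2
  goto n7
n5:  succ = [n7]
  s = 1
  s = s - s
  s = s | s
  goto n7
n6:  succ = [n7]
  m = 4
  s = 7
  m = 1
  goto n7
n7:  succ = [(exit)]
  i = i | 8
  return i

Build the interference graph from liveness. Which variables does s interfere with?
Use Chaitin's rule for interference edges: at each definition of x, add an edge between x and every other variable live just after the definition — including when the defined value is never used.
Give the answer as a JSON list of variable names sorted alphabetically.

Answer: ["a", "i", "m"]

Working:
Per-block:
  n0: def={i,m,r} ue=∅
  n1: def={m,s} ue={m}
  n2: def={a,s} ue=∅
  n3: def={i,r} ue=∅
  n4: def={m} ue={i,m}
  n5: def={s} ue=∅
  n6: def={m,s} ue=∅
  n7: def={i} ue={i}

Liveness:
  n0 li=∅ lo={i,m}
  n1 li={i,m} lo={i}
  n2 li={i,m} lo={i,m}
  n3 li={m} lo={i,m}
  n4 li={i,m} lo={i}
  n5 li={i} lo={i}
  n6 li={i} lo={i}
  n7 li={i} lo=∅

Interference:
  a: {i,m,s}
  i: {a,m,r,s}
  m: {a,i,r,s}
  r: {i,m}
  s: {a,i,m}

N(s) = ["a", "i", "m"]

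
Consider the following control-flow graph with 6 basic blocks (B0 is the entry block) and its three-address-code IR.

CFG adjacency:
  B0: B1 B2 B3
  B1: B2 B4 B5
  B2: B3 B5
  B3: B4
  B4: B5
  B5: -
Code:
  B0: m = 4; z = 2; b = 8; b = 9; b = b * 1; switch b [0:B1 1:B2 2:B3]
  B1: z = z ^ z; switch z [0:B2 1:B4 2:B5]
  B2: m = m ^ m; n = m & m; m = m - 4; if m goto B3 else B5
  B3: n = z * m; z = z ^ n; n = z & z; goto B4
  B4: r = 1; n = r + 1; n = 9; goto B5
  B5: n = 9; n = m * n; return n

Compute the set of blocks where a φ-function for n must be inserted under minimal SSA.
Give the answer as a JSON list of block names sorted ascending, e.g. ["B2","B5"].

idom tree: B1←B0 B2←B0 B3←B0 B4←B0 B5←B0
Dom∩ at merges:
  B2: preds {B0,B1}: {B0} ∩ {B0,B1} = {B0}; idom=B0
  B3: preds {B0,B2}: {B0} ∩ {B0,B2} = {B0}; idom=B0
  B4: preds {B1,B3}: {B0,B1} ∩ {B0,B3} = {B0}; idom=B0
  B5: preds {B1,B2,B4}: {B0,B1} ∩ {B0,B2} ∩ {B0,B4} = {B0}; idom=B0

Frontier:
  join B2 pred B0: · stop@B0
  join B2 pred B1: B1 stop@B0
  join B3 pred B0: · stop@B0
  join B3 pred B2: B2 stop@B0
  join B4 pred B1: B1 stop@B0
  join B4 pred B3: B3 stop@B0
  join B5 pred B1: B1 stop@B0
  join B5 pred B2: B2 stop@B0
  join B5 pred B4: B4 stop@B0
  DF(B0)=∅
  DF(B1)={B2,B4,B5}
  DF(B2)={B3,B5}
  DF(B3)={B4}
  DF(B4)={B5}
  DF(B5)=∅

φ for n: defs {B2,B3,B4,B5}
  DF⁺ = {B3,B4,B5}

Answer: ["B3", "B4", "B5"]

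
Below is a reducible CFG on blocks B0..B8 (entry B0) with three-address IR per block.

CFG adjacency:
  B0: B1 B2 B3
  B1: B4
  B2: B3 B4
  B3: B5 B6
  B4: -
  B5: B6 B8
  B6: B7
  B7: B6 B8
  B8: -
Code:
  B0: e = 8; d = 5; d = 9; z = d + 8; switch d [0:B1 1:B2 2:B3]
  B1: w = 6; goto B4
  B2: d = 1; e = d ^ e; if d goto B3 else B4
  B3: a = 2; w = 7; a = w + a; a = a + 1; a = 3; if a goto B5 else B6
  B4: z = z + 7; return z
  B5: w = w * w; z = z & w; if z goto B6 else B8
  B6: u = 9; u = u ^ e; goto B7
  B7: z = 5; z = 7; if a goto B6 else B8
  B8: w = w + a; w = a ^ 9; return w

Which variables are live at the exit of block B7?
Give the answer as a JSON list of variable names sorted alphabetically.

Answer: ["a", "e", "w"]

Derivation:
Per-block:
  B0: def={d,e,z} ue=∅
  B1: def={w} ue=∅
  B2: def={d,e} ue={e}
  B3: def={a,w} ue=∅
  B4: def={z} ue={z}
  B5: def={w,z} ue={w,z}
  B6: def={u} ue={e}
  B7: def={z} ue={a}
  B8: def={w} ue={a,w}

Live sets:
  B0: in=∅ out={e,z}
  B1: in={z} out={z}
  B2: in={e,z} out={e,z}
  B3: in={e,z} out={a,e,w,z}
  B4: in={z} out=∅
  B5: in={a,e,w,z} out={a,e,w}
  B6: in={a,e,w} out={a,e,w}
  B7: in={a,e,w} out={a,e,w}
  B8: in={a,w} out=∅

live-out(B7) = ["a", "e", "w"]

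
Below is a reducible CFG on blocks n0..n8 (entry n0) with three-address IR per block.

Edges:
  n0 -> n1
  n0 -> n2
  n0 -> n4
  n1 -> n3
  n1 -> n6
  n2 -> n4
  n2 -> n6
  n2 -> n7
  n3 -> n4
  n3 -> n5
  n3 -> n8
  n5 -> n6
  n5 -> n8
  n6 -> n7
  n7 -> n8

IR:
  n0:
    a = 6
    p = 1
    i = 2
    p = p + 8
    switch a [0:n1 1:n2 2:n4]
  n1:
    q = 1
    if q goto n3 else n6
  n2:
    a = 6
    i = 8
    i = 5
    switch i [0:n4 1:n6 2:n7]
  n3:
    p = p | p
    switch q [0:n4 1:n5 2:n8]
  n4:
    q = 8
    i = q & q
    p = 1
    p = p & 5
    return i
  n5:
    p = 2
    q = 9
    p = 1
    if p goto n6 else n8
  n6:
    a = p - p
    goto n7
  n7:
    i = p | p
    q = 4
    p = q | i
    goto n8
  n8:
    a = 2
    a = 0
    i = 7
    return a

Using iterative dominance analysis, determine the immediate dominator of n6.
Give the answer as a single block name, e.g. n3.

Answer: n0

Derivation:
idom tree: n1←n0 n2←n0 n3←n1 n4←n0 n5←n3 n6←n0 n7←n0 n8←n0
Dom∩ at merges:
  n4: preds {n0,n2,n3}: {n0} ∩ {n0,n2} ∩ {n0,n1,n3} = {n0}; idom=n0
  n6: preds {n1,n2,n5}: {n0,n1} ∩ {n0,n2} ∩ {n0,n1,n3,n5} = {n0}; idom=n0
  n7: preds {n2,n6}: {n0,n2} ∩ {n0,n6} = {n0}; idom=n0
  n8: preds {n3,n5,n7}: {n0,n1,n3} ∩ {n0,n1,n3,n5} ∩ {n0,n7} = {n0}; idom=n0

idom(n6) = n0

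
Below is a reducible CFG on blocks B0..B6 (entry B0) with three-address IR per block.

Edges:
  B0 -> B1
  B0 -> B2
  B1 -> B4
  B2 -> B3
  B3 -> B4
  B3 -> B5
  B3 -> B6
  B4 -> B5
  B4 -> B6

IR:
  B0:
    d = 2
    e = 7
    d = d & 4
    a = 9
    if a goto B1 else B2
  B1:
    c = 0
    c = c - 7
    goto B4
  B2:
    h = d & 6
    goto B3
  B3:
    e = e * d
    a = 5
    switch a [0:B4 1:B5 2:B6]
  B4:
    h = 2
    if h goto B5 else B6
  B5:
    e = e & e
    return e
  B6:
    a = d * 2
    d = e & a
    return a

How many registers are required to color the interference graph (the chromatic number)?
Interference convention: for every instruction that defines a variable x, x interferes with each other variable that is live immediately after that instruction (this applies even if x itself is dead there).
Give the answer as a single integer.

Answer: 3

Analysis:
Block summaries:
  B0: {a,d,e} / ∅
  B1: {c} / ∅
  B2: {h} / {d}
  B3: {a,e} / {d,e}
  B4: {h} / ∅
  B5: {e} / {e}
  B6: {a,d} / {d,e}

Live sets:
  live B0: ∅→{d,e}
  live B1: {d,e}→{d,e}
  live B2: {d,e}→{d,e}
  live B3: {d,e}→{d,e}
  live B4: {d,e}→{d,e}
  live B5: {e}→∅
  live B6: {d,e}→∅

Interference:
  a — {d,e}
  c — {d,e}
  d — {a,c,e,h}
  e — {a,c,d,h}
  h — {d,e}

Chromatic number:
  clique {a,d,e} ⇒ need ≥ 3
  assign a→c2 c→c2 d→c0 e→c1 h→c2 — no edge inside a register ⇒ χ ≤ 3
  χ = 3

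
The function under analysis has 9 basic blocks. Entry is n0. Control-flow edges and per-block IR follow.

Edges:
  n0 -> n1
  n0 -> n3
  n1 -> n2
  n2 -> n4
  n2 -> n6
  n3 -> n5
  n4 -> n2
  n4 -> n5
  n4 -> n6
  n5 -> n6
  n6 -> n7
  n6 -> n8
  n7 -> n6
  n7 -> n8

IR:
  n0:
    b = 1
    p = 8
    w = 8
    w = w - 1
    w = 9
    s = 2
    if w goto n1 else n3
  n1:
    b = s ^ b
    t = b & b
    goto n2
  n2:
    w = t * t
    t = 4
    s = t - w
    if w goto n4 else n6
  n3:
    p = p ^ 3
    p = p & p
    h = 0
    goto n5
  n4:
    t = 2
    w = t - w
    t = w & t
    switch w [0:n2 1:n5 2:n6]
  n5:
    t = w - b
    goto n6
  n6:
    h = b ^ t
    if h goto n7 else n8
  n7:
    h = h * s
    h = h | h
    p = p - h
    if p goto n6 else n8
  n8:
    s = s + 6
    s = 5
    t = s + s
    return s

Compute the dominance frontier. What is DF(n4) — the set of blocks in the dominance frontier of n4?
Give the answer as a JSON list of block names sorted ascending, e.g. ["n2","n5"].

Answer: ["n2", "n5", "n6"]

Working:
idom tree: n1←n0 n2←n1 n3←n0 n4←n2 n5←n0 n6←n0 n7←n6 n8←n6
Dom at joins:
  n2: preds {n1,n4}: {n0,n1} ∩ {n0,n1,n2,n4} = {n0,n1}; idom=n1
  n5: preds {n3,n4}: {n0,n3} ∩ {n0,n1,n2,n4} = {n0}; idom=n0
  n6: preds {n2,n4,n5,n7}: {n0,n1,n2} ∩ {n0,n1,n2,n4} ∩ {n0,n5} ∩ {n0,n6,n7} = {n0}; idom=n0
  n8: preds {n6,n7}: {n0,n6} ∩ {n0,n6,n7} = {n0,n6}; idom=n6

Frontier:
  n2←n1: walk · to n1
  n2←n4: walk n4→n2 to n1
  n5←n3: walk n3 to n0
  n5←n4: walk n4→n2→n1 to n0
  n6←n2: walk n2→n1 to n0
  n6←n4: walk n4→n2→n1 to n0
  n6←n5: walk n5 to n0
  n6←n7: walk n7→n6 to n0
  n8←n6: walk · to n6
  n8←n7: walk n7 to n6
  n0: DF=∅
  n1: DF={n5,n6}
  n2: DF={n2,n5,n6}
  n3: DF={n5}
  n4: DF={n2,n5,n6}
  n5: DF={n6}
  n6: DF={n6}
  n7: DF={n6,n8}
  n8: DF=∅

DF(n4) = ["n2", "n5", "n6"]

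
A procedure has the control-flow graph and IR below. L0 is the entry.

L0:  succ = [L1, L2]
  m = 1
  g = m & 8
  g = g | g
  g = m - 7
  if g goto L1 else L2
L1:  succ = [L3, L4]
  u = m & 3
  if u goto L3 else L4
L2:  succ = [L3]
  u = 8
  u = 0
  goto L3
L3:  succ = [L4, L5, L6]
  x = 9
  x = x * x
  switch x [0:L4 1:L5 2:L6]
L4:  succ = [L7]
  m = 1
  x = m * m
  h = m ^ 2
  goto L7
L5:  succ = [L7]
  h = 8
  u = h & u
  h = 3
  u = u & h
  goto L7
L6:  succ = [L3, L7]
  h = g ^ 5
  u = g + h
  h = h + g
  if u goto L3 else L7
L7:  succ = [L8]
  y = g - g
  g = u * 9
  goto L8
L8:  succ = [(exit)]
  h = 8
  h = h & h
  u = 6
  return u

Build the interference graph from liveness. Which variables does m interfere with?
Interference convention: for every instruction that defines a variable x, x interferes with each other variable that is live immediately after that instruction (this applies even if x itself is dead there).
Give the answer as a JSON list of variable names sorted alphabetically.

def/use:
  L0: {g,m} / ∅
  L1: {u} / {m}
  L2: {u} / ∅
  L3: {x} / ∅
  L4: {h,m,x} / ∅
  L5: {h,u} / {u}
  L6: {h,u} / {g}
  L7: {g,y} / {g,u}
  L8: {h,u} / ∅

Liveness:
  L0: in=∅ out={g,m}
  L1: in={g,m} out={g,u}
  L2: in={g} out={g,u}
  L3: in={g,u} out={g,u}
  L4: in={g,u} out={g,u}
  L5: in={g,u} out={g,u}
  L6: in={g} out={g,u}
  L7: in={g,u} out=∅
  L8: in=∅ out=∅

Interference:
  g: {h,m,u,x}
  h: {g,u}
  m: {g,u,x}
  u: {g,h,m,x,y}
  x: {g,m,u}
  y: {u}

N(m) = ["g", "u", "x"]

Answer: ["g", "u", "x"]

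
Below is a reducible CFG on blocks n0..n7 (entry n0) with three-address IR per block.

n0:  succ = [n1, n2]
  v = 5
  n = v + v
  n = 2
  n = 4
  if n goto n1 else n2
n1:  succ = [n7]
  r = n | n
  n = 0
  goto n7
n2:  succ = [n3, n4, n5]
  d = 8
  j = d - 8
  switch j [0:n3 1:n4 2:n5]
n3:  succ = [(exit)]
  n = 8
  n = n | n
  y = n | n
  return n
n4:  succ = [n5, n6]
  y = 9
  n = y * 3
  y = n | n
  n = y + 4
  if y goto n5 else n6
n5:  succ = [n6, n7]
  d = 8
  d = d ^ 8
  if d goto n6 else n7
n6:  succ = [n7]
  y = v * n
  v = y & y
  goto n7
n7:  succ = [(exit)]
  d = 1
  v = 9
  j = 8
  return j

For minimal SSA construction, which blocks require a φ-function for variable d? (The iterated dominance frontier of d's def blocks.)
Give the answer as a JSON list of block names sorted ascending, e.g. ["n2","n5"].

Answer: ["n6", "n7"]

Working:
idom tree: n1←n0 n2←n0 n3←n2 n4←n2 n5←n2 n6←n2 n7←n0
Dom∩ at merges:
  n5: preds {n2,n4}: {n0,n2} ∩ {n0,n2,n4} = {n0,n2}; idom=n2
  n6: preds {n4,n5}: {n0,n2,n4} ∩ {n0,n2,n5} = {n0,n2}; idom=n2
  n7: preds {n1,n5,n6}: {n0,n1} ∩ {n0,n2,n5} ∩ {n0,n2,n6} = {n0}; idom=n0

DF derivation:
  n5←n2: walk · to n2
  n5←n4: walk n4 to n2
  n6←n4: walk n4 to n2
  n6←n5: walk n5 to n2
  n7←n1: walk n1 to n0
  n7←n5: walk n5→n2 to n0
  n7←n6: walk n6→n2 to n0
  DF(n0)=∅
  DF(n1)={n7}
  DF(n2)={n7}
  DF(n3)=∅
  DF(n4)={n5,n6}
  DF(n5)={n6,n7}
  DF(n6)={n7}
  DF(n7)=∅

φ for d: defs {n2,n5,n7}
  DF⁺ = {n6,n7}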